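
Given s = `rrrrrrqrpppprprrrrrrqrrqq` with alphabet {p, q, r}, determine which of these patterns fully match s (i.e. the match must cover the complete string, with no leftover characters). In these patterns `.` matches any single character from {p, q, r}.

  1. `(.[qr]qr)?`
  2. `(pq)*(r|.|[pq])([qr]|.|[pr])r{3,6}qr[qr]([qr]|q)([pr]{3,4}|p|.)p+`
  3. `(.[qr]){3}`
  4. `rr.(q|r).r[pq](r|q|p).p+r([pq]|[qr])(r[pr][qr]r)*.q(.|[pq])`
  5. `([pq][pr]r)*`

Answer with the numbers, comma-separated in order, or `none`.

1 → no match
2 → no match — must end with `p`
3 → no match
4 → match
5 → no match

4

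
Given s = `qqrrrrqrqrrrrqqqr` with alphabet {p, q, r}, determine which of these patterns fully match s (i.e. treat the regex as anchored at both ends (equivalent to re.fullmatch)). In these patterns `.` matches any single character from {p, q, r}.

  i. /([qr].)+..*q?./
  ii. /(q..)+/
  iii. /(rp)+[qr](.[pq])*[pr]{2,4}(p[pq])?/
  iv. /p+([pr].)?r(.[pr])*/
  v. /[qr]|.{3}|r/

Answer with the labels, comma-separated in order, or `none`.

i

i → match
ii → no match
iii → no match — must start with `rp`
iv → no match — must start with `p`
v → no match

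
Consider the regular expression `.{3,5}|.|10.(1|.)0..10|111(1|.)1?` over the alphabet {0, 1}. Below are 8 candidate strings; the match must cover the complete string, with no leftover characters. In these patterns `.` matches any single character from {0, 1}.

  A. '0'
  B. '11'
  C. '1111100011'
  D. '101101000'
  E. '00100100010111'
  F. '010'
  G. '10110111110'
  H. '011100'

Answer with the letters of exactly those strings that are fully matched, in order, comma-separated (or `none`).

A, F

A → match
B → no match
C → no match
D → no match
E → no match
F → match
G → no match
H → no match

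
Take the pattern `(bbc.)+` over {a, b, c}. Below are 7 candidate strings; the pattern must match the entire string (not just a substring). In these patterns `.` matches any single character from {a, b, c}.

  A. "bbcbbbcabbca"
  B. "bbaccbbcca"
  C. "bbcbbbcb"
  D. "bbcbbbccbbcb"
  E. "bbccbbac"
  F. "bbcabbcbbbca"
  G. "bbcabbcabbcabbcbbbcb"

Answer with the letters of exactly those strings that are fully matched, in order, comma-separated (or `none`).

A → match
B → no match — must start with "bbc"
C → match
D → match
E → no match
F → match
G → match

A, C, D, F, G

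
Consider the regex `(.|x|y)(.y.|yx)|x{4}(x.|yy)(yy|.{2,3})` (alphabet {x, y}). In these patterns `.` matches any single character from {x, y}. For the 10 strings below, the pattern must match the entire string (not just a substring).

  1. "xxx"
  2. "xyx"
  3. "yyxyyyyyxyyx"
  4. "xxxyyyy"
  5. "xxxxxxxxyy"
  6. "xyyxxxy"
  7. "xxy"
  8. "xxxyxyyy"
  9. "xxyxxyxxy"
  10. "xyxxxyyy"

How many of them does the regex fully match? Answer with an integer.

1 → no match
2 → match
3 → no match
4 → no match
5 → no match
6 → no match
7 → no match
8 → no match
9 → no match
10 → no match
Total matched: 1

1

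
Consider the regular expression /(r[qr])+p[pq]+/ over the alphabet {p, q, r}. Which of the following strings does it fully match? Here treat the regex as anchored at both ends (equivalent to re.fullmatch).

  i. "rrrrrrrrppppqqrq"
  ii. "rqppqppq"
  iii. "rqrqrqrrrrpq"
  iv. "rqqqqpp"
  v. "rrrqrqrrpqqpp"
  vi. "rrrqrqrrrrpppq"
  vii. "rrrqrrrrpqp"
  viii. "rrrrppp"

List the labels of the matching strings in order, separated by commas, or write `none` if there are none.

i → no match
ii. "rqppqppq" → match
iii. "rqrqrqrrrrpq" → match
iv. "rqqqqpp" → no match
v → match
vi → match
vii. "rrrqrrrrpqp" → match
viii. "rrrrppp" → match

ii, iii, v, vi, vii, viii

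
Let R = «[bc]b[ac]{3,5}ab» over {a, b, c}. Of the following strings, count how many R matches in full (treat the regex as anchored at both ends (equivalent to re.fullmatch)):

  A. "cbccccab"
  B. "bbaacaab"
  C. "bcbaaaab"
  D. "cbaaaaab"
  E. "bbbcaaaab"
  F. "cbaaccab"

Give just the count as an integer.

4

A → match
B → match
C → no match
D → match
E → no match
F → match
Total matched: 4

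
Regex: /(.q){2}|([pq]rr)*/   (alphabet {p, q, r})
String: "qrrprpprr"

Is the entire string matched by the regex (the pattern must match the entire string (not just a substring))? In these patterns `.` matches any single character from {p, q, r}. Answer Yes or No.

No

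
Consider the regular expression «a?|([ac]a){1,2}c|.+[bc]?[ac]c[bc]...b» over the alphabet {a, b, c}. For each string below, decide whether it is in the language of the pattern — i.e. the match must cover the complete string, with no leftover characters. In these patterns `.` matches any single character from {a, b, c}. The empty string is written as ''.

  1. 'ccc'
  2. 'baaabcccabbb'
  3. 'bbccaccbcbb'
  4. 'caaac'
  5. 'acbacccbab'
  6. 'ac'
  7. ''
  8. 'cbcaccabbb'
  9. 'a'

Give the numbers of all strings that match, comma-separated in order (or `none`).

1 → no match
2 → match
3 → match
4 → match
5 → match
6 → no match
7 → match
8 → match
9 → match

2, 3, 4, 5, 7, 8, 9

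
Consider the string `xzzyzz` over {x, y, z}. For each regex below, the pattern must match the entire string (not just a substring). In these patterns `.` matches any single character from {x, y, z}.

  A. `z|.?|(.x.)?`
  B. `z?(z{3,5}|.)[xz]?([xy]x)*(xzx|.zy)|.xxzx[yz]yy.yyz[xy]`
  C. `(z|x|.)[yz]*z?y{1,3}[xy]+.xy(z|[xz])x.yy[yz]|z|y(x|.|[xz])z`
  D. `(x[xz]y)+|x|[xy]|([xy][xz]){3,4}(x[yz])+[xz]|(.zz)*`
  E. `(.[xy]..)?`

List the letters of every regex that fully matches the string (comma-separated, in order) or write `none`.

A → no match
B → no match
C → no match
D → match
E → no match

D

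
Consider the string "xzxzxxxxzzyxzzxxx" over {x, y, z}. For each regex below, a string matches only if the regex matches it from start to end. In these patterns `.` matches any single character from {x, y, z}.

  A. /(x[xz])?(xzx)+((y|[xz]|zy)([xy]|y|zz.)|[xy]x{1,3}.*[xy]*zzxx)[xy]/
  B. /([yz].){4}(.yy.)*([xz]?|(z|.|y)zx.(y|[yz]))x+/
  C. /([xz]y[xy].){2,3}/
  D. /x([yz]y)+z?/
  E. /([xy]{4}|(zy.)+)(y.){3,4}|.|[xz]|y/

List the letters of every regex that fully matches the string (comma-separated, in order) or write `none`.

A → match
B → no match
C → no match
D → no match
E → no match

A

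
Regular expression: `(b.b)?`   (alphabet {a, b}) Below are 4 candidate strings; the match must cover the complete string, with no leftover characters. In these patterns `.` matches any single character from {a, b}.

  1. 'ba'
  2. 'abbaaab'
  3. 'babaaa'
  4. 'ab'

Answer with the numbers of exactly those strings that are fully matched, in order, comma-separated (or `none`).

1 → no match
2 → no match
3 → no match
4 → no match

none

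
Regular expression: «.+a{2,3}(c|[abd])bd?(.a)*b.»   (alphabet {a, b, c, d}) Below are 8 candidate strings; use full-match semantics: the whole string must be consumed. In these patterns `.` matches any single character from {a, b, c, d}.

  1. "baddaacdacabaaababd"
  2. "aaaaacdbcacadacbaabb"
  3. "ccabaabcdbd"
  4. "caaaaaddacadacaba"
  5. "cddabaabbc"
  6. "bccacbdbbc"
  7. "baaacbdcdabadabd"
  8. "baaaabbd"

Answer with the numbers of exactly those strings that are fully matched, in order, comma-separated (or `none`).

1 → no match
2 → no match
3 → no match
4 → no match
5 → no match
6 → no match
7 → no match
8 → match

8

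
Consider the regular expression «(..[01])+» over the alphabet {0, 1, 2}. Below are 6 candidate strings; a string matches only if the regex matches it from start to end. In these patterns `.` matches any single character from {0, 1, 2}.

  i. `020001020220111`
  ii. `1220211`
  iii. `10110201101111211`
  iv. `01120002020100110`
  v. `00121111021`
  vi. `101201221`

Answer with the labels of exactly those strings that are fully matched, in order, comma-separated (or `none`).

i, vi

i → match
ii → no match
iii → no match
iv → no match
v → no match
vi → match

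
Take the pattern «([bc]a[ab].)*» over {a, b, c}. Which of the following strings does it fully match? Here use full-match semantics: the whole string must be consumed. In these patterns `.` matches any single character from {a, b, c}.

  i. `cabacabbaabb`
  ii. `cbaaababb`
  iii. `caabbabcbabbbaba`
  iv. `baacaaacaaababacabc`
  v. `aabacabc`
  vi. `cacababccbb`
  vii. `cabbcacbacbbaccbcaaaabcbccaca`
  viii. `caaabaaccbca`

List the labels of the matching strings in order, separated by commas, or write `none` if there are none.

iii

i → no match
ii → no match
iii → match
iv → no match
v → no match
vi → no match
vii → no match
viii → no match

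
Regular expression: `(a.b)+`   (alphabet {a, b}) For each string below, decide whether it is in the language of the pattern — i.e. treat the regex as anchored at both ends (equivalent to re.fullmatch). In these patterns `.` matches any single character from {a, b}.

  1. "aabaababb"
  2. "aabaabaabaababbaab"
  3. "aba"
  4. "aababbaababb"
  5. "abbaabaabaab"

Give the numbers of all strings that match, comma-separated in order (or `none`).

1. "aabaababb" → match
2 → match
3. "aba" → no match — must end with "b"
4. "aababbaababb" → match
5. "abbaabaabaab" → match

1, 2, 4, 5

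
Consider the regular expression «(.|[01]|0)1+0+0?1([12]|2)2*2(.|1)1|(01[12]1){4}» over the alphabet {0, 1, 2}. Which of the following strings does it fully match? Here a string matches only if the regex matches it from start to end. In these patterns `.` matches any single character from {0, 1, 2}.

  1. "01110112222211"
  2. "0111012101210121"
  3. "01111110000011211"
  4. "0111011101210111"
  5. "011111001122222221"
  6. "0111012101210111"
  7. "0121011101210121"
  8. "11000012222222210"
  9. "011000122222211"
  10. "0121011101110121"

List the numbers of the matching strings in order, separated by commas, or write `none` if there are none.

1 → match
2 → match
3 → match
4 → match
5 → match
6 → match
7 → match
8 → no match — must end with "1"
9 → match
10 → match

1, 2, 3, 4, 5, 6, 7, 9, 10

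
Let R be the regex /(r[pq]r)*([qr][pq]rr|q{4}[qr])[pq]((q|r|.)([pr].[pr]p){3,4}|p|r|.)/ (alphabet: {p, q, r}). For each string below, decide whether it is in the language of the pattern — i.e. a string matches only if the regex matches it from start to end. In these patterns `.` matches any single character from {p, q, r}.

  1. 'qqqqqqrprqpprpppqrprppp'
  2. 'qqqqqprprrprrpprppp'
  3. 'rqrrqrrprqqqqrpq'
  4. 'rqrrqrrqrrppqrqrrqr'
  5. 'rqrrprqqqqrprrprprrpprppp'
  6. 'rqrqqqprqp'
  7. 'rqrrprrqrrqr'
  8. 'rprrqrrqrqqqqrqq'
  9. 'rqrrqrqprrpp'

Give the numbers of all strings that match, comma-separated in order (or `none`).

2, 3, 5, 7, 8, 9

1 → no match
2 → match
3 → match
4 → no match
5 → match
6 → no match
7 → match
8 → match
9 → match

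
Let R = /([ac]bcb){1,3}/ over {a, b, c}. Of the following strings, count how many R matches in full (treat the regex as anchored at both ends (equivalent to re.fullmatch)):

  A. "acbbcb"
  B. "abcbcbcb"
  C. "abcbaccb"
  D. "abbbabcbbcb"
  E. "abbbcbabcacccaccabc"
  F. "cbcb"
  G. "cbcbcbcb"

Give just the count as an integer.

A → no match
B → match
C → no match — must end with "bcb"
D → no match
E → no match — must end with "bcb"
F → match
G → match
Total matched: 3

3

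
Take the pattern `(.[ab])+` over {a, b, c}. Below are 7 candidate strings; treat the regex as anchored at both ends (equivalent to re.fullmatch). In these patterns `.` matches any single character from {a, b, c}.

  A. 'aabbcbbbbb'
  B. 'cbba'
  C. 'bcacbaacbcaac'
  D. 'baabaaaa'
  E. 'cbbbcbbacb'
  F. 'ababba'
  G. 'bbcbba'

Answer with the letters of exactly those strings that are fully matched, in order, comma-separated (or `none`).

A, B, D, E, F, G

A → match
B → match
C → no match
D → match
E → match
F → match
G → match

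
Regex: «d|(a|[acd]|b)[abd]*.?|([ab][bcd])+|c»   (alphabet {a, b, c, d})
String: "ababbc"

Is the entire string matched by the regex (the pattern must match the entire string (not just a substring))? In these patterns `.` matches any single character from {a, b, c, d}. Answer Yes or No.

Yes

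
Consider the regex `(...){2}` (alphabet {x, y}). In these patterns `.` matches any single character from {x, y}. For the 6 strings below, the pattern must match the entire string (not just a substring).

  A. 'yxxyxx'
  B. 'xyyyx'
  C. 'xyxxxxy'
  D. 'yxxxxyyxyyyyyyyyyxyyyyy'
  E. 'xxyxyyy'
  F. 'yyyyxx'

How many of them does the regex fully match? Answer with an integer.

A → match
B → no match
C → no match
D → no match
E → no match
F → match
Total matched: 2

2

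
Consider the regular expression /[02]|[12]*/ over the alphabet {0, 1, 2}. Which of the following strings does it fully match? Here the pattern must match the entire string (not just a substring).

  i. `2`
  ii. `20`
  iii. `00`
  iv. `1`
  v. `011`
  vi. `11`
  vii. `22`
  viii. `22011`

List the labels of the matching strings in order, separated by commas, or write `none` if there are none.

i → match
ii → no match
iii → no match
iv → match
v → no match
vi → match
vii → match
viii → no match

i, iv, vi, vii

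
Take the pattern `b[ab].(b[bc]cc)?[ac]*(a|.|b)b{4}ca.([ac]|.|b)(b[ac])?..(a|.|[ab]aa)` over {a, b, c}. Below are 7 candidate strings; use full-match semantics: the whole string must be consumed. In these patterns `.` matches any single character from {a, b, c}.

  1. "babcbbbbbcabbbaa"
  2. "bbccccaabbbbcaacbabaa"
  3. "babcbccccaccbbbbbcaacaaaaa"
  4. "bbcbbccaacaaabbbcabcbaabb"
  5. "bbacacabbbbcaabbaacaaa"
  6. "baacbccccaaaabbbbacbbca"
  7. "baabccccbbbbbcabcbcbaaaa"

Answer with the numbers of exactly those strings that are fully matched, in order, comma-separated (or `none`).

1 → match
2 → match
3 → no match
4 → no match
5 → match
6 → no match
7 → match

1, 2, 5, 7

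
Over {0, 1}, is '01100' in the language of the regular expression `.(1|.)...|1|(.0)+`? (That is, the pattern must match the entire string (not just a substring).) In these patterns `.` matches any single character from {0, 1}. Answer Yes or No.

Yes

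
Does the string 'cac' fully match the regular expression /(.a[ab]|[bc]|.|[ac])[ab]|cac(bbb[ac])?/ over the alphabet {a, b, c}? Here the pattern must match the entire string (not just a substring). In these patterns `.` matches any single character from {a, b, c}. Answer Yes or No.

Yes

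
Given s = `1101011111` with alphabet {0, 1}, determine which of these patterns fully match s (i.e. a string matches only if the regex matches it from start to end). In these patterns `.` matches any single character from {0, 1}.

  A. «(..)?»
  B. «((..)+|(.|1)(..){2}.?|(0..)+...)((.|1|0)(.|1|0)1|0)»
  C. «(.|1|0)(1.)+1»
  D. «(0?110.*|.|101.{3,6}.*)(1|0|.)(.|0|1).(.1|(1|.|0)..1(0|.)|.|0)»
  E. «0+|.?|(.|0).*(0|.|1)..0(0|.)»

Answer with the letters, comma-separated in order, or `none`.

C, D

A → no match
B → no match
C → match
D → match
E → no match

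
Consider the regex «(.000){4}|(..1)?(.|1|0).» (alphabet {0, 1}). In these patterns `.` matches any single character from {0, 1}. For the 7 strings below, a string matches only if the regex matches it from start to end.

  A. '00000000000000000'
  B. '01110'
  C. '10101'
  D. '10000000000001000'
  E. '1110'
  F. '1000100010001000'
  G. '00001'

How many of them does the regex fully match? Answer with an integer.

A → no match
B. '01110' → match
C. '10101' → match
D → no match
E. '1110' → no match
F → match
G. '00001' → no match
Total matched: 3

3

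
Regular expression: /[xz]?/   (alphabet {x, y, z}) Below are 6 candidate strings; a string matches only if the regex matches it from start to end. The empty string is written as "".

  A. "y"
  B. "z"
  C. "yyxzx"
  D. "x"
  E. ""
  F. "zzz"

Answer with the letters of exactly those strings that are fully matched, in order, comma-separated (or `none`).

A → no match
B → match
C → no match
D → match
E → match
F → no match

B, D, E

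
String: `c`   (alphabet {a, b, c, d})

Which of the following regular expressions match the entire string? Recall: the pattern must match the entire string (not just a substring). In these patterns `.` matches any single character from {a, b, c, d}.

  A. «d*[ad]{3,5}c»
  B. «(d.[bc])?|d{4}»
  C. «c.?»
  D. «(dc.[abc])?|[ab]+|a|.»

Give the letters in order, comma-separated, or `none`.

C, D

A → no match
B → no match
C → match
D → match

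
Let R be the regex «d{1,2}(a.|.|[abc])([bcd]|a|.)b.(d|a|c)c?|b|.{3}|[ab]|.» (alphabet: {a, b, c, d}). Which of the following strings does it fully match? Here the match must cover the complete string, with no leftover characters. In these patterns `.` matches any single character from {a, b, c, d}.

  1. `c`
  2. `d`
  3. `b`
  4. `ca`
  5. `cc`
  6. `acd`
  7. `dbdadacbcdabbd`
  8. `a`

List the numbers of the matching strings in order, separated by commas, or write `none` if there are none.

1. `c` → match
2. `d` → match
3. `b` → match
4. `ca` → no match
5. `cc` → no match
6. `acd` → match
7 → no match
8. `a` → match

1, 2, 3, 6, 8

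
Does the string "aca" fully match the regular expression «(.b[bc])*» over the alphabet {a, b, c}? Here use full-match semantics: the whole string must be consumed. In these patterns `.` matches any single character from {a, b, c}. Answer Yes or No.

No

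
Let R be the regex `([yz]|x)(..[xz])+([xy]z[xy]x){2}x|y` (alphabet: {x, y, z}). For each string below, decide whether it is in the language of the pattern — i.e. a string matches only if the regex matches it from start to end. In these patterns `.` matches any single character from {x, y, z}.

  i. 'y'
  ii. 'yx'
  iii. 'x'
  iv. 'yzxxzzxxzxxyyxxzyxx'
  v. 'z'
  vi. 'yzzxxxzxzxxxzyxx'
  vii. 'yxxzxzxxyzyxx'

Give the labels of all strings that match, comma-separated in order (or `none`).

i → match
ii → no match
iii → no match
iv → no match
v → no match
vi → match
vii → match

i, vi, vii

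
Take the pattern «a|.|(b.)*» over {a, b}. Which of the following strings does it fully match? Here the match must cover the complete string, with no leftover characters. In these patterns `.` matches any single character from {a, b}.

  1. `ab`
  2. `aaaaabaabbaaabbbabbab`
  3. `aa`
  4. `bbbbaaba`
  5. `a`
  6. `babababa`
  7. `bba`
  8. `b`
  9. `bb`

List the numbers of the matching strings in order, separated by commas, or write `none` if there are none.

1. `ab` → no match
2 → no match
3. `aa` → no match
4. `bbbbaaba` → no match
5. `a` → match
6. `babababa` → match
7. `bba` → no match
8. `b` → match
9. `bb` → match

5, 6, 8, 9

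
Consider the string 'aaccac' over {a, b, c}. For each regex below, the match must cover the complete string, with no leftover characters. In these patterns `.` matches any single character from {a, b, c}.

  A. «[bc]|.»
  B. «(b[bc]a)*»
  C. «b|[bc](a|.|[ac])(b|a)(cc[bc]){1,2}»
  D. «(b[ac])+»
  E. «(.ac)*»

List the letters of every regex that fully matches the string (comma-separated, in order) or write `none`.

A → no match
B → no match
C → no match
D → no match — must start with 'b'
E → match

E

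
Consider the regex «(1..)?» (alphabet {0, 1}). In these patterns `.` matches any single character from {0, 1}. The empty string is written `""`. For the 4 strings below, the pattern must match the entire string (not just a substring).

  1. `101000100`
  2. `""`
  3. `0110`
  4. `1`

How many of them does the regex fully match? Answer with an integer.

1. `101000100` → no match
2. `""` → match
3. `0110` → no match
4. `1` → no match
Total matched: 1

1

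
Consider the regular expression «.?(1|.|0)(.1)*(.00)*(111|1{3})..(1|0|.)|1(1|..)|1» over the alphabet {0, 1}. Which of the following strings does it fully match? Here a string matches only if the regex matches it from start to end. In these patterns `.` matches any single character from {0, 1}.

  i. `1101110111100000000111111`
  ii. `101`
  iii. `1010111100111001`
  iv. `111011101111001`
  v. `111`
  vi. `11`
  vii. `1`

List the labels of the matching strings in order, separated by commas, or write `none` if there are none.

i, ii, iii, iv, v, vi, vii

i → match
ii → match
iii → match
iv → match
v → match
vi → match
vii → match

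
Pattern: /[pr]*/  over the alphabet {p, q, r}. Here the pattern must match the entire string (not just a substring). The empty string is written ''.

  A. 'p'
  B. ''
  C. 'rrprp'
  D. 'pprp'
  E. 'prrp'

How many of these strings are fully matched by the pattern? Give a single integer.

A → match
B → match
C → match
D → match
E → match
Total matched: 5

5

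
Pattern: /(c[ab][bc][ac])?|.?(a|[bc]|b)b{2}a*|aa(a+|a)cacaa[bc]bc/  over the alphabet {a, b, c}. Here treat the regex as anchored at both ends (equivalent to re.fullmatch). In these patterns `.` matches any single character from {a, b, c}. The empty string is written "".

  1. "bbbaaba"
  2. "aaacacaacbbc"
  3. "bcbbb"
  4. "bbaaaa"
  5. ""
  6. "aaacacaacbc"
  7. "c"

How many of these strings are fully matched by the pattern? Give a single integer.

2

1 → no match
2 → no match
3 → no match
4 → no match
5 → match
6 → match
7 → no match
Total matched: 2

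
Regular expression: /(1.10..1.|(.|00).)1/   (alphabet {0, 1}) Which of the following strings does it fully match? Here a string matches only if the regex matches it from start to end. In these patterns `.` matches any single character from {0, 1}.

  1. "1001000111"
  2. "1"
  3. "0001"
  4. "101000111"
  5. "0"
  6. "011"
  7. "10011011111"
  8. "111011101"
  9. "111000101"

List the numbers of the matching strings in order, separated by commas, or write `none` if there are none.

3, 4, 6, 8, 9

1 → no match
2 → no match
3 → match
4 → match
5 → no match — must end with "1"
6 → match
7 → no match
8 → match
9 → match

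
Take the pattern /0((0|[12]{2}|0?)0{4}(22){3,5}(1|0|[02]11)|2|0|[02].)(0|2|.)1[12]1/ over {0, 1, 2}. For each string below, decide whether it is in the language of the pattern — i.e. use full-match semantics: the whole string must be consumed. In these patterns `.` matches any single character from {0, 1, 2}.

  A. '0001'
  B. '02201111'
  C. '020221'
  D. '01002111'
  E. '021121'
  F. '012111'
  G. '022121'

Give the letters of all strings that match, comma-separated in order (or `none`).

A. '0001' → no match
B. '02201111' → no match
C. '020221' → no match
D. '01002111' → no match
E. '021121' → match
F. '012111' → no match
G. '022121' → match

E, G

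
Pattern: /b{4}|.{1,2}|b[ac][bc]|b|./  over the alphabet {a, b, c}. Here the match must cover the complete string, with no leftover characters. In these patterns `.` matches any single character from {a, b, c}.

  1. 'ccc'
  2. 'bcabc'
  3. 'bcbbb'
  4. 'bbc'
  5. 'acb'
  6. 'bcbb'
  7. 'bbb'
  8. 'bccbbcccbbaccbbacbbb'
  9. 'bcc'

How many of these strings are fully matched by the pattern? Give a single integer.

1

1. 'ccc' → no match
2. 'bcabc' → no match
3. 'bcbbb' → no match
4. 'bbc' → no match
5. 'acb' → no match
6. 'bcbb' → no match
7. 'bbb' → no match
8 → no match
9. 'bcc' → match
Total matched: 1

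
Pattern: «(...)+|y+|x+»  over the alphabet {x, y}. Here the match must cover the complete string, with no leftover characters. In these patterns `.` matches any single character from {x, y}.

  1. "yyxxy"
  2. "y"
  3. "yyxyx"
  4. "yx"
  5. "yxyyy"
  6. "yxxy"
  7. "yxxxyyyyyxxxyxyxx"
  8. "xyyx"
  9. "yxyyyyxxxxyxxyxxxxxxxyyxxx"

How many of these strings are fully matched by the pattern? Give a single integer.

1 → no match
2 → match
3 → no match
4 → no match
5 → no match
6 → no match
7 → no match
8 → no match
9 → no match
Total matched: 1

1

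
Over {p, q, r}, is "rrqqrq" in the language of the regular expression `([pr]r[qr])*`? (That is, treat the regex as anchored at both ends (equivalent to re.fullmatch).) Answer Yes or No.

No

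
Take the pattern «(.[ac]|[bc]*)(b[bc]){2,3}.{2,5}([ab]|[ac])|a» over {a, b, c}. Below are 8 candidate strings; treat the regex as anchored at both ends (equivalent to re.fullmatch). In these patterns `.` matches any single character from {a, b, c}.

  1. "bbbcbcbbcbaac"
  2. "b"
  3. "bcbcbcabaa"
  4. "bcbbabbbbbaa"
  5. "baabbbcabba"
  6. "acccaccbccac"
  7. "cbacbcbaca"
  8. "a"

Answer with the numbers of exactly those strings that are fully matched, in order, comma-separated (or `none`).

1 → match
2. "b" → no match
3. "bcbcbcabaa" → match
4. "bcbbabbbbbaa" → no match
5. "baabbbcabba" → no match
6. "acccaccbccac" → no match
7. "cbacbcbaca" → no match
8. "a" → match

1, 3, 8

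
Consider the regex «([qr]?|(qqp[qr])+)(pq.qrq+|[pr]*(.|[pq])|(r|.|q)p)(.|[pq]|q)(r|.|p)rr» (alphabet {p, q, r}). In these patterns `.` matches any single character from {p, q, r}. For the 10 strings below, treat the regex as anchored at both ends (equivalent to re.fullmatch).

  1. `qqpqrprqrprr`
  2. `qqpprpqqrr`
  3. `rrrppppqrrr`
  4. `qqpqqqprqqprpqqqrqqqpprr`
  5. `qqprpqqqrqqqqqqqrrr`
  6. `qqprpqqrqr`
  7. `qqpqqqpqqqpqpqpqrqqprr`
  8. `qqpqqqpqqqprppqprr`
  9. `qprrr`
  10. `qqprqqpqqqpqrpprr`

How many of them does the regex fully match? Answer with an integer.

1 → match
2 → no match
3 → match
4 → match
5 → match
6 → no match — must end with `rr`
7 → match
8 → match
9 → match
10 → match
Total matched: 8

8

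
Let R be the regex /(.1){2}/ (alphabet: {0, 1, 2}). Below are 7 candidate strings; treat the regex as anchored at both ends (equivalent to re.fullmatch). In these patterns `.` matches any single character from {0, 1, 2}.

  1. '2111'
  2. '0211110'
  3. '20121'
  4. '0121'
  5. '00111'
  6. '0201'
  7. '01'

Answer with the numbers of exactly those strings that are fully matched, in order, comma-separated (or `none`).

1, 4

1. '2111' → match
2. '0211110' → no match — must end with '1'
3. '20121' → no match
4. '0121' → match
5. '00111' → no match
6. '0201' → no match
7. '01' → no match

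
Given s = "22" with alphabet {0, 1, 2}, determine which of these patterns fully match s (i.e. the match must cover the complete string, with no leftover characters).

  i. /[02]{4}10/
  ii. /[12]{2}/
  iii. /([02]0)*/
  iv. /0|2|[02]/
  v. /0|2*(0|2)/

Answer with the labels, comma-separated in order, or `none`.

i → no match — must end with "10"
ii → match
iii → no match
iv → no match
v → match

ii, v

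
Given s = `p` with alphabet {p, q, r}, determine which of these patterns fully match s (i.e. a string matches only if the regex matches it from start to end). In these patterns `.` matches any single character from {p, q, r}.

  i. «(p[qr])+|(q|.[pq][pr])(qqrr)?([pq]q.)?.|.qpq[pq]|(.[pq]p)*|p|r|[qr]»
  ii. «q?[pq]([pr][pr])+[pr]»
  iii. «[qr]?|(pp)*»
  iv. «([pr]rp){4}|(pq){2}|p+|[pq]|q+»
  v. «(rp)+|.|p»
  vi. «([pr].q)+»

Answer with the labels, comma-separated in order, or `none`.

i, iv, v

i → match
ii → no match
iii → no match
iv → match
v → match
vi → no match — must end with `q`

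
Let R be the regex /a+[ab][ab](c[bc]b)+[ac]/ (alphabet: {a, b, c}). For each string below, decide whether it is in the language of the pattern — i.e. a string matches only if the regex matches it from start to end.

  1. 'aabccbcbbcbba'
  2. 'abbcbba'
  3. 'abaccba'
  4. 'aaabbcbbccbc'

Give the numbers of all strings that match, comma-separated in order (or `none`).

1, 2, 3, 4

1 → match
2 → match
3 → match
4 → match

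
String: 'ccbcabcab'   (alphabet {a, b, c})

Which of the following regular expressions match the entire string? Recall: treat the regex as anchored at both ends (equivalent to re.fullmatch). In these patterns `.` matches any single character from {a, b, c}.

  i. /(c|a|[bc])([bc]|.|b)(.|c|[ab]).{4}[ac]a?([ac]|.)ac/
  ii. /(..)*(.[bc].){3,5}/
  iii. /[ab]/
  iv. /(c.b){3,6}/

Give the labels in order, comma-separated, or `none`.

i → no match — must end with 'ac'
ii → no match
iii → no match
iv → match

iv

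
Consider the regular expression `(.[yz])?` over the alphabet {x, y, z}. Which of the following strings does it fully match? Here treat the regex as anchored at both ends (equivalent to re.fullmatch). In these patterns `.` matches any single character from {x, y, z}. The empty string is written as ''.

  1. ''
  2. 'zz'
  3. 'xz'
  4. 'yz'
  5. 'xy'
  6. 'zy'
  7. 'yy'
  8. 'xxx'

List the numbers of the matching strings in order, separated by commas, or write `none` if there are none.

1, 2, 3, 4, 5, 6, 7

1 → match
2 → match
3 → match
4 → match
5 → match
6 → match
7 → match
8 → no match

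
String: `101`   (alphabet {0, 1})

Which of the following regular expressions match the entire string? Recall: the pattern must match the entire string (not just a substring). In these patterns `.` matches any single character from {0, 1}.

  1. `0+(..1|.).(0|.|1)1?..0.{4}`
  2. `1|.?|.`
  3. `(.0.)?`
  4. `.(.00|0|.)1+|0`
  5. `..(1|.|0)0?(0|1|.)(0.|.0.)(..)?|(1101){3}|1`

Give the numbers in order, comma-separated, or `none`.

3, 4

1 → no match — must start with `0`
2 → no match
3 → match
4 → match
5 → no match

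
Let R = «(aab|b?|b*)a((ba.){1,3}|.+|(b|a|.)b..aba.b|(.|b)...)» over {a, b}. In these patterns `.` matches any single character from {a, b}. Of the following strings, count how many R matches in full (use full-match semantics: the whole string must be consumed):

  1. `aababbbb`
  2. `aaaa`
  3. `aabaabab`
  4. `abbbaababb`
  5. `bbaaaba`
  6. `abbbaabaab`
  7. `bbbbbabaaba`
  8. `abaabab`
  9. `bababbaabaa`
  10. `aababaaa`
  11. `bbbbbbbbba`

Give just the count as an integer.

1 → match
2 → match
3 → match
4 → match
5 → match
6 → match
7 → match
8 → match
9 → match
10 → match
11 → no match
Total matched: 10

10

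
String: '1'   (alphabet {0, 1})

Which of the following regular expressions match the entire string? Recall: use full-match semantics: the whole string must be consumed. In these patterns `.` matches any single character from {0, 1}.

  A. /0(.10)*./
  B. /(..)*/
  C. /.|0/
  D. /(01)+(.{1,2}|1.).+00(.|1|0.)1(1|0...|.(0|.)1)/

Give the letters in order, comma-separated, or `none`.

A → no match — must start with '0'
B → no match
C → match
D → no match — must start with '01'

C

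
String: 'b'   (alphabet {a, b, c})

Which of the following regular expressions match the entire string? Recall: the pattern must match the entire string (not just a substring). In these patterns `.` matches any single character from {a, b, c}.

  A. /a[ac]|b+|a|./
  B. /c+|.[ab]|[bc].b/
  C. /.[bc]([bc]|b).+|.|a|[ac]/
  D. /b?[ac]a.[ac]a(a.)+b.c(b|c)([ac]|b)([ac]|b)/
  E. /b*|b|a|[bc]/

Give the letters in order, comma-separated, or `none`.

A → match
B → no match
C → match
D → no match
E → match

A, C, E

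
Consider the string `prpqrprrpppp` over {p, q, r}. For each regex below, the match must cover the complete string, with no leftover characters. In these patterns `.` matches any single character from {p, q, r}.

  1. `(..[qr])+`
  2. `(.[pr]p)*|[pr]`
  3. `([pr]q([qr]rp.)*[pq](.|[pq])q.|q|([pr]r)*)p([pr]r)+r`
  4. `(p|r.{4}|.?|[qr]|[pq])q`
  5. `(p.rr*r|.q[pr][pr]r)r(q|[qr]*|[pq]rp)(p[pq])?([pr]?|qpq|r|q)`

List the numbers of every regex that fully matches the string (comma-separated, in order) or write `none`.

1 → no match
2 → match
3 → no match — must end with `rr`
4 → no match — must end with `q`
5 → no match

2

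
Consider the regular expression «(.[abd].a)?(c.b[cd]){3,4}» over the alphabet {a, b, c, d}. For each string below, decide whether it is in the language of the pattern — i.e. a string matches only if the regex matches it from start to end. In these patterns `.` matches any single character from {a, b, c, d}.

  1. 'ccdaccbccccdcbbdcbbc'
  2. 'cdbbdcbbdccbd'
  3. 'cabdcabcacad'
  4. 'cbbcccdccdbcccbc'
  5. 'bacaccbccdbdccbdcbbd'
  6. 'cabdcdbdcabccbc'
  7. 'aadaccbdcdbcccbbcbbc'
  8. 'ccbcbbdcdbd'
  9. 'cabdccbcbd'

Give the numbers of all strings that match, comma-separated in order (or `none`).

5

1 → no match
2 → no match
3 → no match
4 → no match
5 → match
6 → no match
7 → no match
8 → no match
9 → no match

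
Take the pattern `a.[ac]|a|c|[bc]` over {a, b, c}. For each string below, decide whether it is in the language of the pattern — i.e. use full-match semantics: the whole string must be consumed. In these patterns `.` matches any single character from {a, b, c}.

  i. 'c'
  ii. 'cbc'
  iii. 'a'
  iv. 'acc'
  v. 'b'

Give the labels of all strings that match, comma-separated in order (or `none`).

i. 'c' → match
ii. 'cbc' → no match
iii. 'a' → match
iv. 'acc' → match
v. 'b' → match

i, iii, iv, v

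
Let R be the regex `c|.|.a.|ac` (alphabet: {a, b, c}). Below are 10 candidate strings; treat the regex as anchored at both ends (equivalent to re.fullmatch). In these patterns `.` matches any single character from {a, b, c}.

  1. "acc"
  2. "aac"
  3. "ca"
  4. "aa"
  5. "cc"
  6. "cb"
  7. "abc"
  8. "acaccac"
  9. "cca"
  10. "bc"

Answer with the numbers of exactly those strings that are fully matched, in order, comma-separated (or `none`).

1 → no match
2 → match
3 → no match
4 → no match
5 → no match
6 → no match
7 → no match
8 → no match
9 → no match
10 → no match

2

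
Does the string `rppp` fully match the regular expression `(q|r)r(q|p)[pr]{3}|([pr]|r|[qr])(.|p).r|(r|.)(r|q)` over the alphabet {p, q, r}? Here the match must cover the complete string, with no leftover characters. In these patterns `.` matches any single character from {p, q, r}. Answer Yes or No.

No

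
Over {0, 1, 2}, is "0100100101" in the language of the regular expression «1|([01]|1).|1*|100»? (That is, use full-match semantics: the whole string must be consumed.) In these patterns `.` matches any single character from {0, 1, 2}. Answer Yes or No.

No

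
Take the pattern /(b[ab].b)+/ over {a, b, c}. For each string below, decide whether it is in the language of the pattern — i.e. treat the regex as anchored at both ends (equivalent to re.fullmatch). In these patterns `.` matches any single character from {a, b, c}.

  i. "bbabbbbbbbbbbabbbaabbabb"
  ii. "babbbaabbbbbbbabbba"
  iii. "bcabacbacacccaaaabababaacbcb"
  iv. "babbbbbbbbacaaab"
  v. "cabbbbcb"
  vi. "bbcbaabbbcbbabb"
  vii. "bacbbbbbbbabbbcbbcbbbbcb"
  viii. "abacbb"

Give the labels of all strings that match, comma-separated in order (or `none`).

i

i → match
ii → no match — must end with "b"
iii → no match
iv → no match
v → no match — must start with "b"
vi → no match
vii → no match
viii → no match — must start with "b"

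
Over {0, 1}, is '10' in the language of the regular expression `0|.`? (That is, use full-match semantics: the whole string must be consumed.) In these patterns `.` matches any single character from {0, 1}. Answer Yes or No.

No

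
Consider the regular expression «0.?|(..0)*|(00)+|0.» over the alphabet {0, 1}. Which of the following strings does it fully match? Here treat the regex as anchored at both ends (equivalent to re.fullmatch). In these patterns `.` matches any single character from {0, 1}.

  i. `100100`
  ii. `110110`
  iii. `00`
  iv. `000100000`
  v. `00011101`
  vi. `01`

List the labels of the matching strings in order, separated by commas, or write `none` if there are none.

i → match
ii → match
iii → match
iv → match
v → no match
vi → match

i, ii, iii, iv, vi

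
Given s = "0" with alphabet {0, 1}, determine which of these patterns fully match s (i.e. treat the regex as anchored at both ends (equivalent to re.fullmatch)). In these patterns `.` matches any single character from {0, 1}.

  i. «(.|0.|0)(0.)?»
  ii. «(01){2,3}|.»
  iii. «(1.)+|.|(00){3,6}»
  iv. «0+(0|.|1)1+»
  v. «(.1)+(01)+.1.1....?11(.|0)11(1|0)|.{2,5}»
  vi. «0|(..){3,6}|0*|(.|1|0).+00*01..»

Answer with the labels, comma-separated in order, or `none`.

i → match
ii → match
iii → match
iv → no match — must end with "1"
v → no match
vi → match

i, ii, iii, vi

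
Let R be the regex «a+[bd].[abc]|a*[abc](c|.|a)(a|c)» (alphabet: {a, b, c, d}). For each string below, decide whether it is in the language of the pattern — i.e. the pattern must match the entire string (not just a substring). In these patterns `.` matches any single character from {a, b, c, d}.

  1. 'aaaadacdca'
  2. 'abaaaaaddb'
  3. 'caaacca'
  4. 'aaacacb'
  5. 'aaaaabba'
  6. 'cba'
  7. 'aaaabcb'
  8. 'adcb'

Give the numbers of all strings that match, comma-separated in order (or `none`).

5, 6, 7, 8

1 → no match
2 → no match
3 → no match
4 → no match
5 → match
6 → match
7 → match
8 → match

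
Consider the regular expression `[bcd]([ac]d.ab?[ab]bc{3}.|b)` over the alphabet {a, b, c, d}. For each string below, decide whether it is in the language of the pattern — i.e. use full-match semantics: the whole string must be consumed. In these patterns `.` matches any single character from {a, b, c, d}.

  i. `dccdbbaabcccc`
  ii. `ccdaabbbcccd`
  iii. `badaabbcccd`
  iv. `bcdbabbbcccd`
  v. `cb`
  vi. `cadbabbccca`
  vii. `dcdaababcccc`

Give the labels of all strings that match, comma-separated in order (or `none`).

ii, iii, iv, v, vi, vii

i → no match
ii → match
iii → match
iv → match
v → match
vi → match
vii → match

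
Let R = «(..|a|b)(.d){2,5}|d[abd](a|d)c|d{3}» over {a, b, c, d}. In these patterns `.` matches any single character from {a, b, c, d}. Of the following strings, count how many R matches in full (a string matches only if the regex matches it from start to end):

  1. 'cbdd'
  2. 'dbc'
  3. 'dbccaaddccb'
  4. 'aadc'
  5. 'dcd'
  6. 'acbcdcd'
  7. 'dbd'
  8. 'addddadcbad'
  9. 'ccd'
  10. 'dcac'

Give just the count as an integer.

0

1 → no match
2 → no match
3 → no match
4 → no match
5 → no match
6 → no match
7 → no match
8 → no match
9 → no match
10 → no match
Total matched: 0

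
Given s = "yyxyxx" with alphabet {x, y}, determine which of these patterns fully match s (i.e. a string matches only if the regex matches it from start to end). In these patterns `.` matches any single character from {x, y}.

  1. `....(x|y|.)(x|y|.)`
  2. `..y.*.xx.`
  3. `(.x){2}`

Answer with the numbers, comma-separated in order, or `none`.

1 → match
2 → no match
3 → no match

1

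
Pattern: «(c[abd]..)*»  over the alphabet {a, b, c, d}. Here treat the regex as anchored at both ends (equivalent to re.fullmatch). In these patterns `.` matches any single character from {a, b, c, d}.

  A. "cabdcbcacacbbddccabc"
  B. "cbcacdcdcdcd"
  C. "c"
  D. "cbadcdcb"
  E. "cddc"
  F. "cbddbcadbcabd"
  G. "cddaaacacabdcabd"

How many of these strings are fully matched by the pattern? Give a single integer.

A → no match
B → match
C → no match
D → match
E → match
F → no match
G → no match
Total matched: 3

3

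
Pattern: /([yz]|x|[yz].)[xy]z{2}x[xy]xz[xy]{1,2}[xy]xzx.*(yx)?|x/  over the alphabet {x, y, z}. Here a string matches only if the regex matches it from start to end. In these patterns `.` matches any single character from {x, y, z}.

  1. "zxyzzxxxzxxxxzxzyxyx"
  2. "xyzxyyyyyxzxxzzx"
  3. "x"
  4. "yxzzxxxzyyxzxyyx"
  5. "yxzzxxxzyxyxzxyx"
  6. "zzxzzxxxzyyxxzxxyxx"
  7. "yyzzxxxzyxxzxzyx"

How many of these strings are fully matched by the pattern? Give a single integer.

1 → match
2 → no match
3. "x" → match
4 → match
5 → match
6 → match
7 → match
Total matched: 6

6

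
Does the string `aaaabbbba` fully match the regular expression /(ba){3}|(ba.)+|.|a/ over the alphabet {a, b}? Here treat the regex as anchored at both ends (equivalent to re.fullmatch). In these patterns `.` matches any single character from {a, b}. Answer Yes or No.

No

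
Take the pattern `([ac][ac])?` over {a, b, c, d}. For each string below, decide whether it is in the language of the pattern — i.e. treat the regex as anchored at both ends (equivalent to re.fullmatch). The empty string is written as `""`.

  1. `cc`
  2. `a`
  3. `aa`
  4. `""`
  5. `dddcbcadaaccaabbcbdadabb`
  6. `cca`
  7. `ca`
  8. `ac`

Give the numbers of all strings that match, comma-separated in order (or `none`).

1 → match
2 → no match
3 → match
4 → match
5 → no match
6 → no match
7 → match
8 → match

1, 3, 4, 7, 8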